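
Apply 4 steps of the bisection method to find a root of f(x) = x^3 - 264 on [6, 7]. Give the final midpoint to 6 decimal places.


f(x) = x^3 - 264
f(6) = -48 < 0
f(7) = 79 > 0

Step 1: midpoint = (6.000000 + 7.000000)/2 = 6.500000
  f(6.500000) = 10.625000
  f(mid) > 0, so root is in [6.000000, 6.500000]

Step 2: midpoint = (6.000000 + 6.500000)/2 = 6.250000
  f(6.250000) = -19.859375
  f(mid) < 0, so root is in [6.250000, 6.500000]

Step 3: midpoint = (6.250000 + 6.500000)/2 = 6.375000
  f(6.375000) = -4.916016
  f(mid) < 0, so root is in [6.375000, 6.500000]

Step 4: midpoint = (6.375000 + 6.500000)/2 = 6.437500
  f(6.437500) = 2.779053
  f(mid) > 0, so root is in [6.375000, 6.437500]

midpoint = 6.437500


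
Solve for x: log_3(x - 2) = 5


Convert to exponential form: x - 2 = 3^5 = 243
x = 243 + 2 = 245
Check: log_3(245 - 2) = log_3(243) = log_3(243) = 5 ✓

x = 245


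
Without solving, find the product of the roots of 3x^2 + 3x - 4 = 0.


By Vieta's formulas for ax^2 + bx + c = 0:
  Sum of roots = -b/a
  Product of roots = c/a

Here a = 3, b = 3, c = -4
Sum = -(3)/3 = -1
Product = -4/3 = -4/3

Product = -4/3


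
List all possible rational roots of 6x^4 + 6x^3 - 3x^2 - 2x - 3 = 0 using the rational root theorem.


Rational root theorem: possible roots are ±p/q where:
  p divides the constant term (-3): p ∈ {1, 3}
  q divides the leading coefficient (6): q ∈ {1, 2, 3, 6}

All possible rational roots: -3, -3/2, -1, -1/2, -1/3, -1/6, 1/6, 1/3, 1/2, 1, 3/2, 3

-3, -3/2, -1, -1/2, -1/3, -1/6, 1/6, 1/3, 1/2, 1, 3/2, 3


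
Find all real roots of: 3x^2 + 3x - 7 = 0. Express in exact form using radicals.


Using the quadratic formula: x = (-b ± sqrt(b^2 - 4ac)) / (2a)
Here a = 3, b = 3, c = -7
Discriminant = b^2 - 4ac = 3^2 - 4(3)(-7) = 9 + 84 = 93
Since discriminant = 93 > 0, there are two real roots.
x = (-3 ± sqrt(93)) / 6
Numerically: x ≈ 1.1073 or x ≈ -2.1073

x = (-3 + sqrt(93)) / 6 or x = (-3 - sqrt(93)) / 6


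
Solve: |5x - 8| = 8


An absolute value equation |expr| = 8 gives two cases:
Case 1: 5x - 8 = 8
  5x = 16, so x = 16/5
Case 2: 5x - 8 = -8
  5x = 0, so x = 0

x = 0, x = 16/5


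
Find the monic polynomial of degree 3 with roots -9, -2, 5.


A monic polynomial with roots -9, -2, 5 is:
p(x) = (x + 9)(x + 2)(x - 5)
After multiplying by (x + 9): x + 9
After multiplying by (x + 2): x^2 + 11x + 18
After multiplying by (x - 5): x^3 + 6x^2 - 37x - 90

x^3 + 6x^2 - 37x - 90


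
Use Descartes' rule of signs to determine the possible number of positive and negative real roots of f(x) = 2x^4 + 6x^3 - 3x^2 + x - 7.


Descartes' rule of signs:

For positive roots, count sign changes in f(x) = 2x^4 + 6x^3 - 3x^2 + x - 7:
Signs of coefficients: +, +, -, +, -
Number of sign changes: 3
Possible positive real roots: 3, 1

For negative roots, examine f(-x) = 2x^4 - 6x^3 - 3x^2 - x - 7:
Signs of coefficients: +, -, -, -, -
Number of sign changes: 1
Possible negative real roots: 1

Positive roots: 3 or 1; Negative roots: 1


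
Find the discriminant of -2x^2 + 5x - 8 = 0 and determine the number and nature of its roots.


For ax^2 + bx + c = 0, discriminant D = b^2 - 4ac
Here a = -2, b = 5, c = -8
D = (5)^2 - 4(-2)(-8) = 25 - 64 = -39

D = -39 < 0
The equation has no real roots (2 complex conjugate roots).

Discriminant = -39, no real roots (2 complex conjugate roots)


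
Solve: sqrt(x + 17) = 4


Square both sides: x + 17 = 4^2 = 16
x = 16 - 17 = -1
x = -1
Check: sqrt(1*(-1) + 17) = sqrt(16) = 4 ✓

x = -1


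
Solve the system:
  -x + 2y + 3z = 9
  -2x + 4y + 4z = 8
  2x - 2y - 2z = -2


Using Cramer's rule. Expand each determinant along the first row.
D  = (-1)*[4*(-2) - 4*(-2)] - 2*[(-2)*(-2) - 4*2] + 3*[(-2)*(-2) - 4*2]
  = (-1)*(0) - 2*(-4) + 3*(-4) = -4
Dx = 9*[4*(-2) - 4*(-2)] - 2*[8*(-2) - 4*(-2)] + 3*[8*(-2) - 4*(-2)]
  = 9*(0) - 2*(-8) + 3*(-8) = -8
Dy = (-1)*[8*(-2) - 4*(-2)] - 9*[(-2)*(-2) - 4*2] + 3*[(-2)*(-2) - 8*2]
  = (-1)*(-8) - 9*(-4) + 3*(-12) = 8
Dz = (-1)*[4*(-2) - 8*(-2)] - 2*[(-2)*(-2) - 8*2] + 9*[(-2)*(-2) - 4*2]
  = (-1)*(8) - 2*(-12) + 9*(-4) = -20
x = Dx/D = -8/-4 = 2, y = Dy/D = 8/-4 = -2, z = Dz/D = -20/-4 = 5
Check eq1: (-1)(2) + (2)(-2) + (3)(5) = 9 = 9 ✓
Check eq2: (-2)(2) + (4)(-2) + (4)(5) = 8 = 8 ✓
Check eq3: (2)(2) + (-2)(-2) + (-2)(5) = -2 = -2 ✓

x = 2, y = -2, z = 5


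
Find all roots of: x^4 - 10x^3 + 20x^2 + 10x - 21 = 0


Let p(x) = x^4 - 10x^3 + 20x^2 + 10x - 21. By the rational root theorem (leading coefficient 1), any rational root is an integer divisor of 21: try ±1, ±2, ... in turn.
Test x = 1: value = 0 ✓, so (x - 1) is a factor.
Synthetic division by (x - 1): bring down 1; 1(1) - 10 = -9; (-9)(1) + 20 = 11; 11(1) + 10 = 21; 21(1) - 21 = 0 → quotient x^3 - 9x^2 + 11x + 21, remainder 0.
Continue with the quotient x^3 - 9x^2 + 11x + 21 (candidates must divide 21; re-test x = 1 first in case it repeats).
Test x = 1: value = 24 ≠ 0.
Test x = -1: value = 0 ✓, so (x + 1) is a factor.
Synthetic division by (x + 1): bring down 1; 1(-1) - 9 = -10; (-10)(-1) + 11 = 21; 21(-1) + 21 = 0 → quotient x^2 - 10x + 21, remainder 0.
Solve the quadratic x^2 - 10x + 21 = 0: discriminant = (-10)^2 - 4(1)(21) = 100 - 84 = 16.
sqrt(16) = 4, so x = (10 ± 4)/2: x = 7 or x = 3.
Collecting all roots found:

x = -1, x = 1, x = 3, x = 7


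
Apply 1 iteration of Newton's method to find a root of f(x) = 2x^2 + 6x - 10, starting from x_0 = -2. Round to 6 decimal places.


Newton's method: x_(n+1) = x_n - f(x_n)/f'(x_n)
f(x) = 2x^2 + 6x - 10
f'(x) = 4x + 6

Iteration 1:
  f(-2.000000) = -14.000000
  f'(-2.000000) = -2.000000
  x_1 = -2.000000 - (-14.000000)/(-2.000000) = -9.000000

x_1 = -9.000000


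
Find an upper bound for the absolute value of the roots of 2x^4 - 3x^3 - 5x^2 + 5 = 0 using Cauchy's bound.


Cauchy's bound: all roots r satisfy |r| <= 1 + max(|a_i/a_n|) for i = 0,...,n-1
where a_n is the leading coefficient.

Coefficients: [2, -3, -5, 0, 5]
Leading coefficient a_n = 2
Ratios |a_i/a_n|: 3/2, 5/2, 0, 5/2
Maximum ratio: 5/2
Cauchy's bound: |r| <= 1 + 5/2 = 7/2

Upper bound = 7/2


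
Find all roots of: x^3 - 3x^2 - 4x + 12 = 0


Let p(x) = x^3 - 3x^2 - 4x + 12. By the rational root theorem (leading coefficient 1), any rational root is an integer divisor of 12: try ±1, ±2, ... in turn.
Test x = 1: value = 6 ≠ 0.
Test x = -1: value = 12 ≠ 0.
Test x = 2: value = 0 ✓, so (x - 2) is a factor.
Synthetic division by (x - 2): bring down 1; 1(2) - 3 = -1; (-1)(2) - 4 = -6; (-6)(2) + 12 = 0 → quotient x^2 - x - 6, remainder 0.
Solve the quadratic x^2 - x - 6 = 0: discriminant = (-1)^2 - 4(1)(-6) = 1 + 24 = 25.
sqrt(25) = 5, so x = (1 ± 5)/2: x = 3 or x = -2.
Collecting all roots found:

x = -2, x = 2, x = 3


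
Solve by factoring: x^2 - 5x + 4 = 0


We need two numbers that multiply to 4 and add to -5.
Those numbers are -4 and -1 (since (-4) * (-1) = 4 and (-4) + (-1) = -5).
So x^2 - 5x + 4 = (x - 4)(x - 1) = 0
Setting each factor to zero: x = 4 or x = 1

x = 1, x = 4


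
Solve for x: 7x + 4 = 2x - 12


Starting with: 7x + 4 = 2x - 12
Move all x terms to left: (7 - 2)x = -12 - 4
Simplify: 5x = -16
Divide both sides by 5: x = -16/5

x = -16/5


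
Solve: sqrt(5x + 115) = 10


Square both sides: 5x + 115 = 10^2 = 100
5x = 100 - 115 = -15
x = -3
Check: sqrt(5*(-3) + 115) = sqrt(100) = 10 ✓

x = -3


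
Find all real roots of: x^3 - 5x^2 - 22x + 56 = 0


Let p(x) = x^3 - 5x^2 - 22x + 56. By the rational root theorem (leading coefficient 1), any rational root is an integer divisor of 56: try ±1, ±2, ... in turn.
Test x = 1: value = 30 ≠ 0.
Test x = -1: value = 72 ≠ 0.
Test x = 2: value = 0 ✓, so (x - 2) is a factor.
Synthetic division by (x - 2): bring down 1; 1(2) - 5 = -3; (-3)(2) - 22 = -28; (-28)(2) + 56 = 0 → quotient x^2 - 3x - 28, remainder 0.
Solve the quadratic x^2 - 3x - 28 = 0: discriminant = (-3)^2 - 4(1)(-28) = 9 + 112 = 121.
sqrt(121) = 11, so x = (3 ± 11)/2: x = 7 or x = -4.

x = -4, x = 2, x = 7


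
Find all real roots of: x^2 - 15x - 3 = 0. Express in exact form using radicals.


Using the quadratic formula: x = (-b ± sqrt(b^2 - 4ac)) / (2a)
Here a = 1, b = -15, c = -3
Discriminant = b^2 - 4ac = (-15)^2 - 4(1)(-3) = 225 + 12 = 237
Since discriminant = 237 > 0, there are two real roots.
x = (15 ± sqrt(237)) / 2
Numerically: x ≈ 15.1974 or x ≈ -0.1974

x = (15 + sqrt(237)) / 2 or x = (15 - sqrt(237)) / 2


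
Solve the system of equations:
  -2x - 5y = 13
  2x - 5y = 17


Using Cramer's rule:
Determinant D = (-2)(-5) - (2)(-5) = 10 + 10 = 20
Dx = (13)(-5) - (17)(-5) = -65 + 85 = 20
Dy = (-2)(17) - (2)(13) = -34 - 26 = -60
x = Dx/D = 20/20 = 1
y = Dy/D = -60/20 = -3

x = 1, y = -3


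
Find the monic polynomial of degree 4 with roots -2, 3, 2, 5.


A monic polynomial with roots -2, 3, 2, 5 is:
p(x) = (x + 2)(x - 3)(x - 2)(x - 5)
After multiplying by (x + 2): x + 2
After multiplying by (x - 3): x^2 - x - 6
After multiplying by (x - 2): x^3 - 3x^2 - 4x + 12
After multiplying by (x - 5): x^4 - 8x^3 + 11x^2 + 32x - 60

x^4 - 8x^3 + 11x^2 + 32x - 60


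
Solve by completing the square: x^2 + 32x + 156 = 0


Start: x^2 + 32x + 156 = 0
Move constant: x^2 + 32x = -156
Half of 32 is 16, squared is 256
Add 256 to both sides: x^2 + 32x + 256 = 100
(x + 16)^2 = 100
x + 16 = ±10
x = -16 + 10 = -6 or x = -16 - 10 = -26

x = -26, x = -6


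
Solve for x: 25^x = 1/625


Express both sides with the same base.
1/625 = 25^(-2)
Since the bases match: x = -2

x = -2


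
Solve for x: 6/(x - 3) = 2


Multiply both sides by (x - 3): 6 = 2(x - 3)
Distribute: 6 = 2x - 6
2x = 6 + 6 = 12
x = 6

x = 6


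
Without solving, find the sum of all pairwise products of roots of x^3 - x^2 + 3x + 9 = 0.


By Vieta's formulas for x^3 + bx^2 + cx + d = 0:
  r1 + r2 + r3 = -b/a = 1
  r1*r2 + r1*r3 + r2*r3 = c/a = 3
  r1*r2*r3 = -d/a = -9


Sum of pairwise products = 3


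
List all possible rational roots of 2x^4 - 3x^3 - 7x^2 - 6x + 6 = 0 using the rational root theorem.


Rational root theorem: possible roots are ±p/q where:
  p divides the constant term (6): p ∈ {1, 2, 3, 6}
  q divides the leading coefficient (2): q ∈ {1, 2}

All possible rational roots: -6, -3, -2, -3/2, -1, -1/2, 1/2, 1, 3/2, 2, 3, 6

-6, -3, -2, -3/2, -1, -1/2, 1/2, 1, 3/2, 2, 3, 6


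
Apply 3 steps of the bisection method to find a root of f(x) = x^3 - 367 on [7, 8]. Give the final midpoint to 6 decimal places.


f(x) = x^3 - 367
f(7) = -24 < 0
f(8) = 145 > 0

Step 1: midpoint = (7.000000 + 8.000000)/2 = 7.500000
  f(7.500000) = 54.875000
  f(mid) > 0, so root is in [7.000000, 7.500000]

Step 2: midpoint = (7.000000 + 7.500000)/2 = 7.250000
  f(7.250000) = 14.078125
  f(mid) > 0, so root is in [7.000000, 7.250000]

Step 3: midpoint = (7.000000 + 7.250000)/2 = 7.125000
  f(7.125000) = -5.294922
  f(mid) < 0, so root is in [7.125000, 7.250000]

midpoint = 7.125000


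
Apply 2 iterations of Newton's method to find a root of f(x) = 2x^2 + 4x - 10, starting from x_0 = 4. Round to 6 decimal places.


Newton's method: x_(n+1) = x_n - f(x_n)/f'(x_n)
f(x) = 2x^2 + 4x - 10
f'(x) = 4x + 4

Iteration 1:
  f(4.000000) = 38.000000
  f'(4.000000) = 20.000000
  x_1 = 4.000000 - (38.000000)/(20.000000) = 2.100000

Iteration 2:
  f(2.100000) = 7.220000
  f'(2.100000) = 12.400000
  x_2 = 2.100000 - (7.220000)/(12.400000) = 1.517742

x_2 = 1.517742


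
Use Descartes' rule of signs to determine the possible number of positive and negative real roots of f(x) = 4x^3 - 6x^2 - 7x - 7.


Descartes' rule of signs:

For positive roots, count sign changes in f(x) = 4x^3 - 6x^2 - 7x - 7:
Signs of coefficients: +, -, -, -
Number of sign changes: 1
Possible positive real roots: 1

For negative roots, examine f(-x) = -4x^3 - 6x^2 + 7x - 7:
Signs of coefficients: -, -, +, -
Number of sign changes: 2
Possible negative real roots: 2, 0

Positive roots: 1; Negative roots: 2 or 0


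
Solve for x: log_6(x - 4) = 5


Convert to exponential form: x - 4 = 6^5 = 7776
x = 7776 + 4 = 7780
Check: log_6(7780 - 4) = log_6(7776) = log_6(7776) = 5 ✓

x = 7780


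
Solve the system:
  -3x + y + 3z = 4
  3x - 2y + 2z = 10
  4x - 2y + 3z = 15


Using Cramer's rule. Expand each determinant along the first row.
D  = (-3)*[(-2)*3 - 2*(-2)] - 1*[3*3 - 2*4] + 3*[3*(-2) - (-2)*4]
  = (-3)*(-2) - 1*(1) + 3*(2) = 11
Dx = 4*[(-2)*3 - 2*(-2)] - 1*[10*3 - 2*15] + 3*[10*(-2) - (-2)*15]
  = 4*(-2) - 1*(0) + 3*(10) = 22
Dy = (-3)*[10*3 - 2*15] - 4*[3*3 - 2*4] + 3*[3*15 - 10*4]
  = (-3)*(0) - 4*(1) + 3*(5) = 11
Dz = (-3)*[(-2)*15 - 10*(-2)] - 1*[3*15 - 10*4] + 4*[3*(-2) - (-2)*4]
  = (-3)*(-10) - 1*(5) + 4*(2) = 33
x = Dx/D = 22/11 = 2, y = Dy/D = 11/11 = 1, z = Dz/D = 33/11 = 3
Check eq1: (-3)(2) + (1)(1) + (3)(3) = 4 = 4 ✓
Check eq2: (3)(2) + (-2)(1) + (2)(3) = 10 = 10 ✓
Check eq3: (4)(2) + (-2)(1) + (3)(3) = 15 = 15 ✓

x = 2, y = 1, z = 3


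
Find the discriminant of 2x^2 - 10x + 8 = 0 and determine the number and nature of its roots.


For ax^2 + bx + c = 0, discriminant D = b^2 - 4ac
Here a = 2, b = -10, c = 8
D = (-10)^2 - 4(2)(8) = 100 - 64 = 36

D = 36 > 0 and is a perfect square (sqrt = 6)
The equation has 2 distinct real rational roots.

Discriminant = 36, 2 distinct real rational roots


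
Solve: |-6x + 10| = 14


An absolute value equation |expr| = 14 gives two cases:
Case 1: -6x + 10 = 14
  -6x = 4, so x = -2/3
Case 2: -6x + 10 = -14
  -6x = -24, so x = 4

x = -2/3, x = 4


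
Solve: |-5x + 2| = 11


An absolute value equation |expr| = 11 gives two cases:
Case 1: -5x + 2 = 11
  -5x = 9, so x = -9/5
Case 2: -5x + 2 = -11
  -5x = -13, so x = 13/5

x = -9/5, x = 13/5


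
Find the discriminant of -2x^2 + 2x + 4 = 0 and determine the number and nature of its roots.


For ax^2 + bx + c = 0, discriminant D = b^2 - 4ac
Here a = -2, b = 2, c = 4
D = (2)^2 - 4(-2)(4) = 4 + 32 = 36

D = 36 > 0 and is a perfect square (sqrt = 6)
The equation has 2 distinct real rational roots.

Discriminant = 36, 2 distinct real rational roots


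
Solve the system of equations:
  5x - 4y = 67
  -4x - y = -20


Using Cramer's rule:
Determinant D = (5)(-1) - (-4)(-4) = -5 - 16 = -21
Dx = (67)(-1) - (-20)(-4) = -67 - 80 = -147
Dy = (5)(-20) - (-4)(67) = -100 + 268 = 168
x = Dx/D = -147/-21 = 7
y = Dy/D = 168/-21 = -8

x = 7, y = -8


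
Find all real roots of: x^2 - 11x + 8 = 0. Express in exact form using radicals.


Using the quadratic formula: x = (-b ± sqrt(b^2 - 4ac)) / (2a)
Here a = 1, b = -11, c = 8
Discriminant = b^2 - 4ac = (-11)^2 - 4(1)(8) = 121 - 32 = 89
Since discriminant = 89 > 0, there are two real roots.
x = (11 ± sqrt(89)) / 2
Numerically: x ≈ 10.2170 or x ≈ 0.7830

x = (11 + sqrt(89)) / 2 or x = (11 - sqrt(89)) / 2


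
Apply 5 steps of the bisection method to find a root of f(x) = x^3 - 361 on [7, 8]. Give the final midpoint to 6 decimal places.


f(x) = x^3 - 361
f(7) = -18 < 0
f(8) = 151 > 0

Step 1: midpoint = (7.000000 + 8.000000)/2 = 7.500000
  f(7.500000) = 60.875000
  f(mid) > 0, so root is in [7.000000, 7.500000]

Step 2: midpoint = (7.000000 + 7.500000)/2 = 7.250000
  f(7.250000) = 20.078125
  f(mid) > 0, so root is in [7.000000, 7.250000]

Step 3: midpoint = (7.000000 + 7.250000)/2 = 7.125000
  f(7.125000) = 0.705078
  f(mid) > 0, so root is in [7.000000, 7.125000]

Step 4: midpoint = (7.000000 + 7.125000)/2 = 7.062500
  f(7.062500) = -8.730225
  f(mid) < 0, so root is in [7.062500, 7.125000]

Step 5: midpoint = (7.062500 + 7.125000)/2 = 7.093750
  f(7.093750) = -4.033356
  f(mid) < 0, so root is in [7.093750, 7.125000]

midpoint = 7.093750


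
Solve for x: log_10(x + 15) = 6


Convert to exponential form: x + 15 = 10^6 = 1000000
x = 1000000 - 15 = 999985
Check: log_10(999985 + 15) = log_10(1000000) = log_10(1000000) = 6 ✓

x = 999985


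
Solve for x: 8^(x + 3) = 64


Express both sides with the same base.
64 = 8^2
Since the bases match, equate exponents: x + 3 = 2
So x = 2 - (3) = -1

x = -1


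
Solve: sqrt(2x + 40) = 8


Square both sides: 2x + 40 = 8^2 = 64
2x = 64 - 40 = 24
x = 12
Check: sqrt(2*12 + 40) = sqrt(64) = 8 ✓

x = 12


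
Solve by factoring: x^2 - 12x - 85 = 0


We need two numbers that multiply to -85 and add to -12.
Those numbers are -17 and 5 (since (-17) * 5 = -85 and (-17) + 5 = -12).
So x^2 - 12x - 85 = (x - 17)(x + 5) = 0
Setting each factor to zero: x = 17 or x = -5

x = -5, x = 17


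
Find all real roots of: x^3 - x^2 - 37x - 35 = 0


Let p(x) = x^3 - x^2 - 37x - 35. By the rational root theorem (leading coefficient 1), any rational root is an integer divisor of 35: try ±1, ±2, ... in turn.
Test x = 1: value = -72 ≠ 0.
Test x = -1: value = 0 ✓, so (x + 1) is a factor.
Synthetic division by (x + 1): bring down 1; 1(-1) - 1 = -2; (-2)(-1) - 37 = -35; (-35)(-1) - 35 = 0 → quotient x^2 - 2x - 35, remainder 0.
Solve the quadratic x^2 - 2x - 35 = 0: discriminant = (-2)^2 - 4(1)(-35) = 4 + 140 = 144.
sqrt(144) = 12, so x = (2 ± 12)/2: x = 7 or x = -5.

x = -5, x = -1, x = 7


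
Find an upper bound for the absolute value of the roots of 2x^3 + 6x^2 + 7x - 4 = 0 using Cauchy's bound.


Cauchy's bound: all roots r satisfy |r| <= 1 + max(|a_i/a_n|) for i = 0,...,n-1
where a_n is the leading coefficient.

Coefficients: [2, 6, 7, -4]
Leading coefficient a_n = 2
Ratios |a_i/a_n|: 3, 7/2, 2
Maximum ratio: 7/2
Cauchy's bound: |r| <= 1 + 7/2 = 9/2

Upper bound = 9/2


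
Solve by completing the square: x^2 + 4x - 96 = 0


Start: x^2 + 4x - 96 = 0
Move constant: x^2 + 4x = 96
Half of 4 is 2, squared is 4
Add 4 to both sides: x^2 + 4x + 4 = 100
(x + 2)^2 = 100
x + 2 = ±10
x = -2 + 10 = 8 or x = -2 - 10 = -12

x = -12, x = 8


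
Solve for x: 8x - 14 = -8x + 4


Starting with: 8x - 14 = -8x + 4
Move all x terms to left: (8 + 8)x = 4 + 14
Simplify: 16x = 18
Divide both sides by 16: x = 9/8

x = 9/8


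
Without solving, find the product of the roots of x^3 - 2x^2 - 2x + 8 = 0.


By Vieta's formulas for x^3 + bx^2 + cx + d = 0:
  r1 + r2 + r3 = -b/a = 2
  r1*r2 + r1*r3 + r2*r3 = c/a = -2
  r1*r2*r3 = -d/a = -8


Product = -8


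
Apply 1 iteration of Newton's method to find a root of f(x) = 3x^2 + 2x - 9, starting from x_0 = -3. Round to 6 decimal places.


Newton's method: x_(n+1) = x_n - f(x_n)/f'(x_n)
f(x) = 3x^2 + 2x - 9
f'(x) = 6x + 2

Iteration 1:
  f(-3.000000) = 12.000000
  f'(-3.000000) = -16.000000
  x_1 = -3.000000 - (12.000000)/(-16.000000) = -2.250000

x_1 = -2.250000


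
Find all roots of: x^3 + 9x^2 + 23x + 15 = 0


Let p(x) = x^3 + 9x^2 + 23x + 15. By the rational root theorem (leading coefficient 1), any rational root is an integer divisor of 15: try ±1, ±2, ... in turn.
Test x = 1: value = 48 ≠ 0.
Test x = -1: value = 0 ✓, so (x + 1) is a factor.
Synthetic division by (x + 1): bring down 1; 1(-1) + 9 = 8; 8(-1) + 23 = 15; 15(-1) + 15 = 0 → quotient x^2 + 8x + 15, remainder 0.
Solve the quadratic x^2 + 8x + 15 = 0: discriminant = 8^2 - 4(1)(15) = 64 - 60 = 4.
sqrt(4) = 2, so x = (-8 ± 2)/2: x = -3 or x = -5.
Collecting all roots found:

x = -5, x = -3, x = -1


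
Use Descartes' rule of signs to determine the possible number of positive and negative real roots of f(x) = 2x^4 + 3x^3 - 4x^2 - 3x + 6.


Descartes' rule of signs:

For positive roots, count sign changes in f(x) = 2x^4 + 3x^3 - 4x^2 - 3x + 6:
Signs of coefficients: +, +, -, -, +
Number of sign changes: 2
Possible positive real roots: 2, 0

For negative roots, examine f(-x) = 2x^4 - 3x^3 - 4x^2 + 3x + 6:
Signs of coefficients: +, -, -, +, +
Number of sign changes: 2
Possible negative real roots: 2, 0

Positive roots: 2 or 0; Negative roots: 2 or 0


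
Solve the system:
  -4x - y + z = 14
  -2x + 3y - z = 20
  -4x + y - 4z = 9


Using Cramer's rule. Expand each determinant along the first row.
D  = (-4)*[3*(-4) - (-1)*1] - (-1)*[(-2)*(-4) - (-1)*(-4)] + 1*[(-2)*1 - 3*(-4)]
  = (-4)*(-11) - (-1)*(4) + 1*(10) = 58
Dx = 14*[3*(-4) - (-1)*1] - (-1)*[20*(-4) - (-1)*9] + 1*[20*1 - 3*9]
  = 14*(-11) - (-1)*(-71) + 1*(-7) = -232
Dy = (-4)*[20*(-4) - (-1)*9] - 14*[(-2)*(-4) - (-1)*(-4)] + 1*[(-2)*9 - 20*(-4)]
  = (-4)*(-71) - 14*(4) + 1*(62) = 290
Dz = (-4)*[3*9 - 20*1] - (-1)*[(-2)*9 - 20*(-4)] + 14*[(-2)*1 - 3*(-4)]
  = (-4)*(7) - (-1)*(62) + 14*(10) = 174
x = Dx/D = -232/58 = -4, y = Dy/D = 290/58 = 5, z = Dz/D = 174/58 = 3
Check eq1: (-4)(-4) + (-1)(5) + (1)(3) = 14 = 14 ✓
Check eq2: (-2)(-4) + (3)(5) + (-1)(3) = 20 = 20 ✓
Check eq3: (-4)(-4) + (1)(5) + (-4)(3) = 9 = 9 ✓

x = -4, y = 5, z = 3


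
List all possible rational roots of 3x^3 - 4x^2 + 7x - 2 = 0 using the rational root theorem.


Rational root theorem: possible roots are ±p/q where:
  p divides the constant term (-2): p ∈ {1, 2}
  q divides the leading coefficient (3): q ∈ {1, 3}

All possible rational roots: -2, -1, -2/3, -1/3, 1/3, 2/3, 1, 2

-2, -1, -2/3, -1/3, 1/3, 2/3, 1, 2


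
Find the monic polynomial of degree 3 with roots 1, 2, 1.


A monic polynomial with roots 1, 2, 1 is:
p(x) = (x - 1)(x - 2)(x - 1)
After multiplying by (x - 1): x - 1
After multiplying by (x - 2): x^2 - 3x + 2
After multiplying by (x - 1): x^3 - 4x^2 + 5x - 2

x^3 - 4x^2 + 5x - 2


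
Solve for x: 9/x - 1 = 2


Subtract -1 from both sides: 9/x = 3
Multiply both sides by x: 9 = 3 * x
Divide by 3: x = 3

x = 3


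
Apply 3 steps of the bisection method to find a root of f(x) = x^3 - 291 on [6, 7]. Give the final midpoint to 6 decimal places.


f(x) = x^3 - 291
f(6) = -75 < 0
f(7) = 52 > 0

Step 1: midpoint = (6.000000 + 7.000000)/2 = 6.500000
  f(6.500000) = -16.375000
  f(mid) < 0, so root is in [6.500000, 7.000000]

Step 2: midpoint = (6.500000 + 7.000000)/2 = 6.750000
  f(6.750000) = 16.546875
  f(mid) > 0, so root is in [6.500000, 6.750000]

Step 3: midpoint = (6.500000 + 6.750000)/2 = 6.625000
  f(6.625000) = -0.224609
  f(mid) < 0, so root is in [6.625000, 6.750000]

midpoint = 6.625000


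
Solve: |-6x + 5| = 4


An absolute value equation |expr| = 4 gives two cases:
Case 1: -6x + 5 = 4
  -6x = -1, so x = 1/6
Case 2: -6x + 5 = -4
  -6x = -9, so x = 3/2

x = 1/6, x = 3/2


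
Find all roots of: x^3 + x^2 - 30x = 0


The constant term is 0, so x = 0 is a root. Factor out x:
  x^2 + x - 30 = 0
Solve the quadratic x^2 + x - 30 = 0: discriminant = 1^2 - 4(1)(-30) = 1 + 120 = 121.
sqrt(121) = 11, so x = (-1 ± 11)/2: x = 5 or x = -6.
Collecting all roots found:

x = -6, x = 0, x = 5


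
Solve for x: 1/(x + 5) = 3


Multiply both sides by (x + 5): 1 = 3(x + 5)
Distribute: 1 = 3x + 15
3x = 1 - 15 = -14
x = -14/3

x = -14/3


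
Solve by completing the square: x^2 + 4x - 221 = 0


Start: x^2 + 4x - 221 = 0
Move constant: x^2 + 4x = 221
Half of 4 is 2, squared is 4
Add 4 to both sides: x^2 + 4x + 4 = 225
(x + 2)^2 = 225
x + 2 = ±15
x = -2 + 15 = 13 or x = -2 - 15 = -17

x = -17, x = 13


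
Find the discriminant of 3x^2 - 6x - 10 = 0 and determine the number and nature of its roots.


For ax^2 + bx + c = 0, discriminant D = b^2 - 4ac
Here a = 3, b = -6, c = -10
D = (-6)^2 - 4(3)(-10) = 36 + 120 = 156

D = 156 > 0 but not a perfect square
The equation has 2 distinct real irrational roots.

Discriminant = 156, 2 distinct real irrational roots


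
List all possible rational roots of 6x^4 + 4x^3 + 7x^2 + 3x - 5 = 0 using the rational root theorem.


Rational root theorem: possible roots are ±p/q where:
  p divides the constant term (-5): p ∈ {1, 5}
  q divides the leading coefficient (6): q ∈ {1, 2, 3, 6}

All possible rational roots: -5, -5/2, -5/3, -1, -5/6, -1/2, -1/3, -1/6, 1/6, 1/3, 1/2, 5/6, 1, 5/3, 5/2, 5

-5, -5/2, -5/3, -1, -5/6, -1/2, -1/3, -1/6, 1/6, 1/3, 1/2, 5/6, 1, 5/3, 5/2, 5


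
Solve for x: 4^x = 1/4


Express both sides with the same base.
1/4 = 4^(-1)
Since the bases match: x = -1

x = -1


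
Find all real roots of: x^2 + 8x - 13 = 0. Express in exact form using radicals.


Using the quadratic formula: x = (-b ± sqrt(b^2 - 4ac)) / (2a)
Here a = 1, b = 8, c = -13
Discriminant = b^2 - 4ac = 8^2 - 4(1)(-13) = 64 + 52 = 116
Since discriminant = 116 > 0, there are two real roots.
x = (-8 ± 2*sqrt(29)) / 2
Simplifying: x = -4 ± sqrt(29)
Numerically: x ≈ 1.3852 or x ≈ -9.3852

x = -4 + sqrt(29) or x = -4 - sqrt(29)


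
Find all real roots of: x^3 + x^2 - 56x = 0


The constant term is 0, so x = 0 is a root. Factor out x:
  x(x^2 + x - 56) = 0
Solve the quadratic x^2 + x - 56 = 0: discriminant = 1^2 - 4(1)(-56) = 1 + 224 = 225.
sqrt(225) = 15, so x = (-1 ± 15)/2: x = 7 or x = -8.

x = -8, x = 0, x = 7


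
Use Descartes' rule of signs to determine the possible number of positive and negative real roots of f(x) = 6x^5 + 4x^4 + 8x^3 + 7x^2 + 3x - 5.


Descartes' rule of signs:

For positive roots, count sign changes in f(x) = 6x^5 + 4x^4 + 8x^3 + 7x^2 + 3x - 5:
Signs of coefficients: +, +, +, +, +, -
Number of sign changes: 1
Possible positive real roots: 1

For negative roots, examine f(-x) = -6x^5 + 4x^4 - 8x^3 + 7x^2 - 3x - 5:
Signs of coefficients: -, +, -, +, -, -
Number of sign changes: 4
Possible negative real roots: 4, 2, 0

Positive roots: 1; Negative roots: 4 or 2 or 0


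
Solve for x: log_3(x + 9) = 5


Convert to exponential form: x + 9 = 3^5 = 243
x = 243 - 9 = 234
Check: log_3(234 + 9) = log_3(243) = log_3(243) = 5 ✓

x = 234


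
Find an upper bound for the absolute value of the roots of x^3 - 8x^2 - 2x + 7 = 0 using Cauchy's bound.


Cauchy's bound: all roots r satisfy |r| <= 1 + max(|a_i/a_n|) for i = 0,...,n-1
where a_n is the leading coefficient.

Coefficients: [1, -8, -2, 7]
Leading coefficient a_n = 1
Ratios |a_i/a_n|: 8, 2, 7
Maximum ratio: 8
Cauchy's bound: |r| <= 1 + 8 = 9

Upper bound = 9


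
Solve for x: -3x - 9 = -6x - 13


Starting with: -3x - 9 = -6x - 13
Move all x terms to left: (-3 + 6)x = -13 + 9
Simplify: 3x = -4
Divide both sides by 3: x = -4/3

x = -4/3


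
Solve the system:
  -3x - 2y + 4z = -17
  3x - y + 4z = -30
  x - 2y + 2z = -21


Using Cramer's rule. Expand each determinant along the first row.
D  = (-3)*[(-1)*2 - 4*(-2)] - (-2)*[3*2 - 4*1] + 4*[3*(-2) - (-1)*1]
  = (-3)*(6) - (-2)*(2) + 4*(-5) = -34
Dx = (-17)*[(-1)*2 - 4*(-2)] - (-2)*[(-30)*2 - 4*(-21)] + 4*[(-30)*(-2) - (-1)*(-21)]
  = (-17)*(6) - (-2)*(24) + 4*(39) = 102
Dy = (-3)*[(-30)*2 - 4*(-21)] - (-17)*[3*2 - 4*1] + 4*[3*(-21) - (-30)*1]
  = (-3)*(24) - (-17)*(2) + 4*(-33) = -170
Dz = (-3)*[(-1)*(-21) - (-30)*(-2)] - (-2)*[3*(-21) - (-30)*1] + (-17)*[3*(-2) - (-1)*1]
  = (-3)*(-39) - (-2)*(-33) + (-17)*(-5) = 136
x = Dx/D = 102/-34 = -3, y = Dy/D = -170/-34 = 5, z = Dz/D = 136/-34 = -4
Check eq1: (-3)(-3) + (-2)(5) + (4)(-4) = -17 = -17 ✓
Check eq2: (3)(-3) + (-1)(5) + (4)(-4) = -30 = -30 ✓
Check eq3: (1)(-3) + (-2)(5) + (2)(-4) = -21 = -21 ✓

x = -3, y = 5, z = -4


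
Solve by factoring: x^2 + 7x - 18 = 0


We need two numbers that multiply to -18 and add to 7.
Those numbers are -2 and 9 (since (-2) * 9 = -18 and (-2) + 9 = 7).
So x^2 + 7x - 18 = (x - 2)(x + 9) = 0
Setting each factor to zero: x = 2 or x = -9

x = -9, x = 2


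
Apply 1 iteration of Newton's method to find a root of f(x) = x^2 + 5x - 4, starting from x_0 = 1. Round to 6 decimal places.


Newton's method: x_(n+1) = x_n - f(x_n)/f'(x_n)
f(x) = x^2 + 5x - 4
f'(x) = 2x + 5

Iteration 1:
  f(1.000000) = 2.000000
  f'(1.000000) = 7.000000
  x_1 = 1.000000 - (2.000000)/(7.000000) = 0.714286

x_1 = 0.714286


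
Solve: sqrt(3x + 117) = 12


Square both sides: 3x + 117 = 12^2 = 144
3x = 144 - 117 = 27
x = 9
Check: sqrt(3*9 + 117) = sqrt(144) = 12 ✓

x = 9


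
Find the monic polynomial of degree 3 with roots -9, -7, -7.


A monic polynomial with roots -9, -7, -7 is:
p(x) = (x + 9)(x + 7)(x + 7)
After multiplying by (x + 9): x + 9
After multiplying by (x + 7): x^2 + 16x + 63
After multiplying by (x + 7): x^3 + 23x^2 + 175x + 441

x^3 + 23x^2 + 175x + 441


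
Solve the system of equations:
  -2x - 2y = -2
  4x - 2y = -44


Using Cramer's rule:
Determinant D = (-2)(-2) - (4)(-2) = 4 + 8 = 12
Dx = (-2)(-2) - (-44)(-2) = 4 - 88 = -84
Dy = (-2)(-44) - (4)(-2) = 88 + 8 = 96
x = Dx/D = -84/12 = -7
y = Dy/D = 96/12 = 8

x = -7, y = 8


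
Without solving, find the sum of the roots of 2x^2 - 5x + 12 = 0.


By Vieta's formulas for ax^2 + bx + c = 0:
  Sum of roots = -b/a
  Product of roots = c/a

Here a = 2, b = -5, c = 12
Sum = -(-5)/2 = 5/2
Product = 12/2 = 6

Sum = 5/2


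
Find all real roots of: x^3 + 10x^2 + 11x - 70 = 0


Let p(x) = x^3 + 10x^2 + 11x - 70. By the rational root theorem (leading coefficient 1), any rational root is an integer divisor of 70: try ±1, ±2, ... in turn.
Test x = 1: value = -48 ≠ 0.
Test x = -1: value = -72 ≠ 0.
Test x = 2: value = 0 ✓, so (x - 2) is a factor.
Synthetic division by (x - 2): bring down 1; 1(2) + 10 = 12; 12(2) + 11 = 35; 35(2) - 70 = 0 → quotient x^2 + 12x + 35, remainder 0.
Solve the quadratic x^2 + 12x + 35 = 0: discriminant = 12^2 - 4(1)(35) = 144 - 140 = 4.
sqrt(4) = 2, so x = (-12 ± 2)/2: x = -5 or x = -7.

x = -7, x = -5, x = 2


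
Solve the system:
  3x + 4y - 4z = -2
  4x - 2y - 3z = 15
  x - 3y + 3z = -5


Using Cramer's rule. Expand each determinant along the first row.
D  = 3*[(-2)*3 - (-3)*(-3)] - 4*[4*3 - (-3)*1] + (-4)*[4*(-3) - (-2)*1]
  = 3*(-15) - 4*(15) + (-4)*(-10) = -65
Dx = (-2)*[(-2)*3 - (-3)*(-3)] - 4*[15*3 - (-3)*(-5)] + (-4)*[15*(-3) - (-2)*(-5)]
  = (-2)*(-15) - 4*(30) + (-4)*(-55) = 130
Dy = 3*[15*3 - (-3)*(-5)] - (-2)*[4*3 - (-3)*1] + (-4)*[4*(-5) - 15*1]
  = 3*(30) - (-2)*(15) + (-4)*(-35) = 260
Dz = 3*[(-2)*(-5) - 15*(-3)] - 4*[4*(-5) - 15*1] + (-2)*[4*(-3) - (-2)*1]
  = 3*(55) - 4*(-35) + (-2)*(-10) = 325
x = Dx/D = 130/-65 = -2, y = Dy/D = 260/-65 = -4, z = Dz/D = 325/-65 = -5
Check eq1: (3)(-2) + (4)(-4) + (-4)(-5) = -2 = -2 ✓
Check eq2: (4)(-2) + (-2)(-4) + (-3)(-5) = 15 = 15 ✓
Check eq3: (1)(-2) + (-3)(-4) + (3)(-5) = -5 = -5 ✓

x = -2, y = -4, z = -5


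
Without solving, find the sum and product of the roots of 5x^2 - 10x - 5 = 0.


By Vieta's formulas for ax^2 + bx + c = 0:
  Sum of roots = -b/a
  Product of roots = c/a

Here a = 5, b = -10, c = -5
Sum = -(-10)/5 = 2
Product = -5/5 = -1

Sum = 2, Product = -1


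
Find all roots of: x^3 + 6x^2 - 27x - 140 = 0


Let p(x) = x^3 + 6x^2 - 27x - 140. By the rational root theorem (leading coefficient 1), any rational root is an integer divisor of 140: try ±1, ±2, ... in turn.
Test x = 1: value = -160 ≠ 0.
Test x = -1: value = -108 ≠ 0.
Test x = 2: value = -162 ≠ 0.
Test x = -2: value = -70 ≠ 0.
Test x = 4: value = -88 ≠ 0.
Test x = -4: value = 0 ✓, so (x + 4) is a factor.
Synthetic division by (x + 4): bring down 1; 1(-4) + 6 = 2; 2(-4) - 27 = -35; (-35)(-4) - 140 = 0 → quotient x^2 + 2x - 35, remainder 0.
Solve the quadratic x^2 + 2x - 35 = 0: discriminant = 2^2 - 4(1)(-35) = 4 + 140 = 144.
sqrt(144) = 12, so x = (-2 ± 12)/2: x = 5 or x = -7.
Collecting all roots found:

x = -7, x = -4, x = 5


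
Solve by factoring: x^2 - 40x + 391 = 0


We need two numbers that multiply to 391 and add to -40.
Those numbers are -23 and -17 (since (-23) * (-17) = 391 and (-23) + (-17) = -40).
So x^2 - 40x + 391 = (x - 23)(x - 17) = 0
Setting each factor to zero: x = 23 or x = 17

x = 17, x = 23


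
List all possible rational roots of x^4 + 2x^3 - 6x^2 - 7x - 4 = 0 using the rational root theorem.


Rational root theorem: possible roots are ±p/q where:
  p divides the constant term (-4): p ∈ {1, 2, 4}
  q divides the leading coefficient (1): q ∈ {1}

All possible rational roots: -4, -2, -1, 1, 2, 4

-4, -2, -1, 1, 2, 4


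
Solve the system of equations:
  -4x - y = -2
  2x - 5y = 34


Using Cramer's rule:
Determinant D = (-4)(-5) - (2)(-1) = 20 + 2 = 22
Dx = (-2)(-5) - (34)(-1) = 10 + 34 = 44
Dy = (-4)(34) - (2)(-2) = -136 + 4 = -132
x = Dx/D = 44/22 = 2
y = Dy/D = -132/22 = -6

x = 2, y = -6


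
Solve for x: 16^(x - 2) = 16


Express both sides with the same base.
16 = 16^1
Since the bases match, equate exponents: x - 2 = 1
So x = 1 - (-2) = 3

x = 3


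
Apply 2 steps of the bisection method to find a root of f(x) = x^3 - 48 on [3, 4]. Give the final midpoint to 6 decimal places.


f(x) = x^3 - 48
f(3) = -21 < 0
f(4) = 16 > 0

Step 1: midpoint = (3.000000 + 4.000000)/2 = 3.500000
  f(3.500000) = -5.125000
  f(mid) < 0, so root is in [3.500000, 4.000000]

Step 2: midpoint = (3.500000 + 4.000000)/2 = 3.750000
  f(3.750000) = 4.734375
  f(mid) > 0, so root is in [3.500000, 3.750000]

midpoint = 3.750000


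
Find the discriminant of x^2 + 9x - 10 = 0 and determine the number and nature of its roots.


For ax^2 + bx + c = 0, discriminant D = b^2 - 4ac
Here a = 1, b = 9, c = -10
D = (9)^2 - 4(1)(-10) = 81 + 40 = 121

D = 121 > 0 and is a perfect square (sqrt = 11)
The equation has 2 distinct real rational roots.

Discriminant = 121, 2 distinct real rational roots


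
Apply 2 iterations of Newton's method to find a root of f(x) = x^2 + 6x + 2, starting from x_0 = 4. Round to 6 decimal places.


Newton's method: x_(n+1) = x_n - f(x_n)/f'(x_n)
f(x) = x^2 + 6x + 2
f'(x) = 2x + 6

Iteration 1:
  f(4.000000) = 42.000000
  f'(4.000000) = 14.000000
  x_1 = 4.000000 - (42.000000)/(14.000000) = 1.000000

Iteration 2:
  f(1.000000) = 9.000000
  f'(1.000000) = 8.000000
  x_2 = 1.000000 - (9.000000)/(8.000000) = -0.125000

x_2 = -0.125000


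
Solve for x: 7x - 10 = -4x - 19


Starting with: 7x - 10 = -4x - 19
Move all x terms to left: (7 + 4)x = -19 + 10
Simplify: 11x = -9
Divide both sides by 11: x = -9/11

x = -9/11


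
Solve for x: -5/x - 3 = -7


Subtract -3 from both sides: -5/x = -4
Multiply both sides by x: -5 = -4 * x
Divide by -4: x = 5/4

x = 5/4


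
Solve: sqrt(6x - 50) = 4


Square both sides: 6x - 50 = 4^2 = 16
6x = 16 + 50 = 66
x = 11
Check: sqrt(6*11 - 50) = sqrt(16) = 4 ✓

x = 11


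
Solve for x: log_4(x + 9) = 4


Convert to exponential form: x + 9 = 4^4 = 256
x = 256 - 9 = 247
Check: log_4(247 + 9) = log_4(256) = log_4(256) = 4 ✓

x = 247


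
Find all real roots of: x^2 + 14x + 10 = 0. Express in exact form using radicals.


Using the quadratic formula: x = (-b ± sqrt(b^2 - 4ac)) / (2a)
Here a = 1, b = 14, c = 10
Discriminant = b^2 - 4ac = 14^2 - 4(1)(10) = 196 - 40 = 156
Since discriminant = 156 > 0, there are two real roots.
x = (-14 ± 2*sqrt(39)) / 2
Simplifying: x = -7 ± sqrt(39)
Numerically: x ≈ -0.7550 or x ≈ -13.2450

x = -7 + sqrt(39) or x = -7 - sqrt(39)


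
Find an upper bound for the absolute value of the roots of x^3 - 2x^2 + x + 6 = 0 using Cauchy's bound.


Cauchy's bound: all roots r satisfy |r| <= 1 + max(|a_i/a_n|) for i = 0,...,n-1
where a_n is the leading coefficient.

Coefficients: [1, -2, 1, 6]
Leading coefficient a_n = 1
Ratios |a_i/a_n|: 2, 1, 6
Maximum ratio: 6
Cauchy's bound: |r| <= 1 + 6 = 7

Upper bound = 7


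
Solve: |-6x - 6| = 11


An absolute value equation |expr| = 11 gives two cases:
Case 1: -6x - 6 = 11
  -6x = 17, so x = -17/6
Case 2: -6x - 6 = -11
  -6x = -5, so x = 5/6

x = -17/6, x = 5/6


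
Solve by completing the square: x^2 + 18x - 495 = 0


Start: x^2 + 18x - 495 = 0
Move constant: x^2 + 18x = 495
Half of 18 is 9, squared is 81
Add 81 to both sides: x^2 + 18x + 81 = 576
(x + 9)^2 = 576
x + 9 = ±24
x = -9 + 24 = 15 or x = -9 - 24 = -33

x = -33, x = 15


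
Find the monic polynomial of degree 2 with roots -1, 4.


A monic polynomial with roots -1, 4 is:
p(x) = (x + 1)(x - 4)
After multiplying by (x + 1): x + 1
After multiplying by (x - 4): x^2 - 3x - 4

x^2 - 3x - 4


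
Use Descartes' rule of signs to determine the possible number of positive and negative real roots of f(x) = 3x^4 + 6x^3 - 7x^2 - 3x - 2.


Descartes' rule of signs:

For positive roots, count sign changes in f(x) = 3x^4 + 6x^3 - 7x^2 - 3x - 2:
Signs of coefficients: +, +, -, -, -
Number of sign changes: 1
Possible positive real roots: 1

For negative roots, examine f(-x) = 3x^4 - 6x^3 - 7x^2 + 3x - 2:
Signs of coefficients: +, -, -, +, -
Number of sign changes: 3
Possible negative real roots: 3, 1

Positive roots: 1; Negative roots: 3 or 1


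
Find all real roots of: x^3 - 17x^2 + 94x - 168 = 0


Let p(x) = x^3 - 17x^2 + 94x - 168. By the rational root theorem (leading coefficient 1), any rational root is an integer divisor of 168: try ±1, ±2, ... in turn.
Test x = 1: value = -90 ≠ 0.
Test x = -1: value = -280 ≠ 0.
Test x = 2: value = -40 ≠ 0.
Test x = -2: value = -432 ≠ 0.
Test x = 3: value = -12 ≠ 0.
Test x = -3: value = -630 ≠ 0.
Test x = 4: value = 0 ✓, so (x - 4) is a factor.
Synthetic division by (x - 4): bring down 1; 1(4) - 17 = -13; (-13)(4) + 94 = 42; 42(4) - 168 = 0 → quotient x^2 - 13x + 42, remainder 0.
Solve the quadratic x^2 - 13x + 42 = 0: discriminant = (-13)^2 - 4(1)(42) = 169 - 168 = 1.
sqrt(1) = 1, so x = (13 ± 1)/2: x = 7 or x = 6.

x = 4, x = 6, x = 7


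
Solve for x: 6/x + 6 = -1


Subtract 6 from both sides: 6/x = -7
Multiply both sides by x: 6 = -7 * x
Divide by -7: x = -6/7

x = -6/7


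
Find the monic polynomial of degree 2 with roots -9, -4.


A monic polynomial with roots -9, -4 is:
p(x) = (x + 9)(x + 4)
After multiplying by (x + 9): x + 9
After multiplying by (x + 4): x^2 + 13x + 36

x^2 + 13x + 36


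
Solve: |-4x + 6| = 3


An absolute value equation |expr| = 3 gives two cases:
Case 1: -4x + 6 = 3
  -4x = -3, so x = 3/4
Case 2: -4x + 6 = -3
  -4x = -9, so x = 9/4

x = 3/4, x = 9/4


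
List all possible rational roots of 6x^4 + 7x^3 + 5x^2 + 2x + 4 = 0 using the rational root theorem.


Rational root theorem: possible roots are ±p/q where:
  p divides the constant term (4): p ∈ {1, 2, 4}
  q divides the leading coefficient (6): q ∈ {1, 2, 3, 6}

All possible rational roots: -4, -2, -4/3, -1, -2/3, -1/2, -1/3, -1/6, 1/6, 1/3, 1/2, 2/3, 1, 4/3, 2, 4

-4, -2, -4/3, -1, -2/3, -1/2, -1/3, -1/6, 1/6, 1/3, 1/2, 2/3, 1, 4/3, 2, 4


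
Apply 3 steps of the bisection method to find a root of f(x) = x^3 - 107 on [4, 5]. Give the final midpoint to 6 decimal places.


f(x) = x^3 - 107
f(4) = -43 < 0
f(5) = 18 > 0

Step 1: midpoint = (4.000000 + 5.000000)/2 = 4.500000
  f(4.500000) = -15.875000
  f(mid) < 0, so root is in [4.500000, 5.000000]

Step 2: midpoint = (4.500000 + 5.000000)/2 = 4.750000
  f(4.750000) = 0.171875
  f(mid) > 0, so root is in [4.500000, 4.750000]

Step 3: midpoint = (4.500000 + 4.750000)/2 = 4.625000
  f(4.625000) = -8.068359
  f(mid) < 0, so root is in [4.625000, 4.750000]

midpoint = 4.625000


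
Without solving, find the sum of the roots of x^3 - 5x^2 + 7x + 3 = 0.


By Vieta's formulas for x^3 + bx^2 + cx + d = 0:
  r1 + r2 + r3 = -b/a = 5
  r1*r2 + r1*r3 + r2*r3 = c/a = 7
  r1*r2*r3 = -d/a = -3


Sum = 5


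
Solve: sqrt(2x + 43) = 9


Square both sides: 2x + 43 = 9^2 = 81
2x = 81 - 43 = 38
x = 19
Check: sqrt(2*19 + 43) = sqrt(81) = 9 ✓

x = 19


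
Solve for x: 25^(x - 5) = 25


Express both sides with the same base.
25 = 25^1
Since the bases match, equate exponents: x - 5 = 1
So x = 1 - (-5) = 6

x = 6


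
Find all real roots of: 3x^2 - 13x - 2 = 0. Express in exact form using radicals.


Using the quadratic formula: x = (-b ± sqrt(b^2 - 4ac)) / (2a)
Here a = 3, b = -13, c = -2
Discriminant = b^2 - 4ac = (-13)^2 - 4(3)(-2) = 169 + 24 = 193
Since discriminant = 193 > 0, there are two real roots.
x = (13 ± sqrt(193)) / 6
Numerically: x ≈ 4.4821 or x ≈ -0.1487

x = (13 + sqrt(193)) / 6 or x = (13 - sqrt(193)) / 6


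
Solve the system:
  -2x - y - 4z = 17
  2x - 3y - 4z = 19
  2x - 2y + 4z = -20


Using Cramer's rule. Expand each determinant along the first row.
D  = (-2)*[(-3)*4 - (-4)*(-2)] - (-1)*[2*4 - (-4)*2] + (-4)*[2*(-2) - (-3)*2]
  = (-2)*(-20) - (-1)*(16) + (-4)*(2) = 48
Dx = 17*[(-3)*4 - (-4)*(-2)] - (-1)*[19*4 - (-4)*(-20)] + (-4)*[19*(-2) - (-3)*(-20)]
  = 17*(-20) - (-1)*(-4) + (-4)*(-98) = 48
Dy = (-2)*[19*4 - (-4)*(-20)] - 17*[2*4 - (-4)*2] + (-4)*[2*(-20) - 19*2]
  = (-2)*(-4) - 17*(16) + (-4)*(-78) = 48
Dz = (-2)*[(-3)*(-20) - 19*(-2)] - (-1)*[2*(-20) - 19*2] + 17*[2*(-2) - (-3)*2]
  = (-2)*(98) - (-1)*(-78) + 17*(2) = -240
x = Dx/D = 48/48 = 1, y = Dy/D = 48/48 = 1, z = Dz/D = -240/48 = -5
Check eq1: (-2)(1) + (-1)(1) + (-4)(-5) = 17 = 17 ✓
Check eq2: (2)(1) + (-3)(1) + (-4)(-5) = 19 = 19 ✓
Check eq3: (2)(1) + (-2)(1) + (4)(-5) = -20 = -20 ✓

x = 1, y = 1, z = -5
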